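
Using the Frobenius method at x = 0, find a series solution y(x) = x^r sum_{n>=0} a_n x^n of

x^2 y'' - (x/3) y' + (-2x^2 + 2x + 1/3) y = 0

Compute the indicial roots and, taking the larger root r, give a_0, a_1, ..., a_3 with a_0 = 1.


Write in Frobenius form y'' + (p(x)/x) y' + (q(x)/x^2) y = 0:
  p(x) = -1/3,  q(x) = -2x^2 + 2x + 1/3.
Indicial equation: r(r-1) + (-1/3) r + (1/3) = 0 -> roots r_1 = 1, r_2 = 1/3.
Take r = r_1 = 1. Let y(x) = x^r sum_{n>=0} a_n x^n with a_0 = 1.
Substitute y = x^r sum a_n x^n and match x^{r+n}. The recurrence is
  D(n) a_n + 2 a_{n-1} - 2 a_{n-2} = 0,  where D(n) = (r+n)(r+n-1) + (-1/3)(r+n) + (1/3).
  a_n = [-2 a_{n-1} + 2 a_{n-2}] / D(n).
Since the indicial polynomial factors as (r - r_1)(r - r_2), D(n) = (r_1 + n - r_1)(r_1 + n - r_2) = n(n + 2/3).
Evaluating step by step (a_0 = 1):
  n = 1: D(1) = 1(1 + 2/3) = 5/3; numerator = -2(1) = -2; a_1 = (-2)/(5/3) = -6/5
  n = 2: D(2) = 2(2 + 2/3) = 16/3; numerator = -2(-6/5) + 2(1) = 22/5; a_2 = (22/5)/(16/3) = 33/40
  n = 3: D(3) = 3(3 + 2/3) = 11; numerator = -2(33/40) + 2(-6/5) = -81/20; a_3 = (-81/20)/(11) = -81/220

r = 1; a_0 = 1; a_1 = -6/5; a_2 = 33/40; a_3 = -81/220


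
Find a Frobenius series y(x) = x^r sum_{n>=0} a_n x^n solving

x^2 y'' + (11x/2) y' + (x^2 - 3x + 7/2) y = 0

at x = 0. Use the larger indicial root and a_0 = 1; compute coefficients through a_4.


Write in Frobenius form y'' + (p(x)/x) y' + (q(x)/x^2) y = 0:
  p(x) = 11/2,  q(x) = x^2 - 3x + 7/2.
Indicial equation: r(r-1) + (11/2) r + (7/2) = 0 -> roots r_1 = -1, r_2 = -7/2.
Take r = r_1 = -1. Let y(x) = x^r sum_{n>=0} a_n x^n with a_0 = 1.
Substitute y = x^r sum a_n x^n and match x^{r+n}. The recurrence is
  D(n) a_n - 3 a_{n-1} + 1 a_{n-2} = 0,  where D(n) = (r+n)(r+n-1) + (11/2)(r+n) + (7/2).
  a_n = [3 a_{n-1} - 1 a_{n-2}] / D(n).
Since the indicial polynomial factors as (r - r_1)(r - r_2), D(n) = (r_1 + n - r_1)(r_1 + n - r_2) = n(n + 5/2).
Evaluating step by step (a_0 = 1):
  n = 1: D(1) = 1(1 + 5/2) = 7/2; numerator = 3(1) = 3; a_1 = (3)/(7/2) = 6/7
  n = 2: D(2) = 2(2 + 5/2) = 9; numerator = 3(6/7) - 1(1) = 11/7; a_2 = (11/7)/(9) = 11/63
  n = 3: D(3) = 3(3 + 5/2) = 33/2; numerator = 3(11/63) - 1(6/7) = -1/3; a_3 = (-1/3)/(33/2) = -2/99
  n = 4: D(4) = 4(4 + 5/2) = 26; numerator = 3(-2/99) - 1(11/63) = -163/693; a_4 = (-163/693)/(26) = -163/18018

r = -1; a_0 = 1; a_1 = 6/7; a_2 = 11/63; a_3 = -2/99; a_4 = -163/18018


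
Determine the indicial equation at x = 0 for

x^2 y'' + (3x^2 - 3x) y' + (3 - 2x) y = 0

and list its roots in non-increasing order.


Divide by x^2 to reach normal form y'' + P_1(x) y' + P_2(x) y = 0 with P_1(x) = 3 - 3/x and P_2(x) = -2/x + 3/x^2.
x = 0 is a singular point because the y'-coefficient 3 - 3/x has a pole at x = 0 and the y-coefficient -2/x + 3/x^2 has a pole at x = 0.
It is a regular singular point because x P_1(x) = p(x) = 3x - 3 and x^2 P_2(x) = q(x) = 3 - 2x are polynomials, hence analytic at x = 0.
p(0) = -3,  q(0) = 3.
Indicial equation: r(r-1) + p(0) r + q(0) = 0, i.e. r^2 + (p(0) - 1) r + q(0) = 0, i.e. r^2 - 4 r + 3 = 0.
Discriminant: (-4)^2 - 4(3) = 4, so r = (4 ± 2)/2.
Solving: r_1 = 3, r_2 = 1.

indicial: r^2 - 4 r + 3 = 0; roots r_1 = 3, r_2 = 1


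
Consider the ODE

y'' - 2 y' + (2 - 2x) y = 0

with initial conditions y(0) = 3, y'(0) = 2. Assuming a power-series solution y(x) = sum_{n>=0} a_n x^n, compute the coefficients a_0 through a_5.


Ansatz: y(x) = sum_{n>=0} a_n x^n, so y'(x) = sum_{n>=1} n a_n x^(n-1) and y''(x) = sum_{n>=2} n(n-1) a_n x^(n-2).
Substitute into P(x) y'' + Q(x) y' + R(x) y = 0 with P(x) = 1, Q(x) = -2, R(x) = 2 - 2x, and match powers of x.
Initial conditions: a_0 = 3, a_1 = 2.
Setting the coefficient of each power of x to zero and solving order by order (substituting the coefficients already found):
  x^0: 2 a_2 - 2 a_1 + 2 a_0 = 0  ->  2 a_2 = 2 a_1 - 2 a_0 = -2  ->  a_2 = -1
  x^1: 6 a_3 - 4 a_2 + 2 a_1 - 2 a_0 = 0  ->  6 a_3 = 4 a_2 - 2 a_1 + 2 a_0 = -2  ->  a_3 = -1/3
  x^2: 12 a_4 - 6 a_3 + 2 a_2 - 2 a_1 = 0  ->  12 a_4 = 6 a_3 - 2 a_2 + 2 a_1 = 4  ->  a_4 = 1/3
  x^3: 20 a_5 - 8 a_4 + 2 a_3 - 2 a_2 = 0  ->  20 a_5 = 8 a_4 - 2 a_3 + 2 a_2 = 4/3  ->  a_5 = 1/15
Truncated series: y(x) = 3 + 2 x - x^2 - (1/3) x^3 + (1/3) x^4 + (1/15) x^5 + O(x^6).

a_0 = 3; a_1 = 2; a_2 = -1; a_3 = -1/3; a_4 = 1/3; a_5 = 1/15


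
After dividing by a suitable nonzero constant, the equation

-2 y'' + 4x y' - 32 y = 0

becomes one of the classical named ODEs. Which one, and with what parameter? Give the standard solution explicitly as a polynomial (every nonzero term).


All three coefficients share the factor -2; dividing through by -2 gives  y'' - 2x y' + 16 y = 0.
This matches the Hermite equation y'' - 2x y' + 2n y = 0 with 2n = 16, so n = 8; the polynomial solution is H_8(x).
With y = sum_k a_k x^k, matching x^k gives (k+2)(k+1) a_{k+2} = 2(k - n) a_k = 2(k - 8) a_k. The right side vanishes at k = 8, so the series with the parity of 8 terminates at degree 8.
Standard normalization: leading coefficient of H_n is 2^n, so a_8 = 2^8 = 256. Work downward with a_k = (k+1)(k+2) a_{k+2} / (2(k - n)):
  a_6 = (7)(8)(256) / (2(6 - 8)) = 14336/(-4) = -3584
  a_4 = (5)(6)(-3584) / (2(4 - 8)) = -107520/(-8) = 13440
  a_2 = (3)(4)(13440) / (2(2 - 8)) = 161280/(-12) = -13440
  a_0 = (1)(2)(-13440) / (2(0 - 8)) = -26880/(-16) = 1680
Hence H_8(x) = 256 x^8 - 3584 x^6 + 13440 x^4 - 13440 x^2 + 1680.

H_8(x); series = 256 x^8 - 3584 x^6 + 13440 x^4 - 13440 x^2 + 1680


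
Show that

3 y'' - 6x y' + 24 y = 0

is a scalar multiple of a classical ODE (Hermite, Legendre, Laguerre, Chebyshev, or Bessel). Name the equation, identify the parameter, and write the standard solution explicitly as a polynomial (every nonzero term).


All three coefficients share the factor 3; dividing through by 3 gives  y'' - 2x y' + 8 y = 0.
This matches the Hermite equation y'' - 2x y' + 2n y = 0 with 2n = 8, so n = 4; the polynomial solution is H_4(x).
With y = sum_k a_k x^k, matching x^k gives (k+2)(k+1) a_{k+2} = 2(k - n) a_k = 2(k - 4) a_k. The right side vanishes at k = 4, so the series with the parity of 4 terminates at degree 4.
Standard normalization: leading coefficient of H_n is 2^n, so a_4 = 2^4 = 16. Work downward with a_k = (k+1)(k+2) a_{k+2} / (2(k - n)):
  a_2 = (3)(4)(16) / (2(2 - 4)) = 192/(-4) = -48
  a_0 = (1)(2)(-48) / (2(0 - 4)) = -96/(-8) = 12
Hence H_4(x) = 16 x^4 - 48 x^2 + 12.

H_4(x); series = 16 x^4 - 48 x^2 + 12


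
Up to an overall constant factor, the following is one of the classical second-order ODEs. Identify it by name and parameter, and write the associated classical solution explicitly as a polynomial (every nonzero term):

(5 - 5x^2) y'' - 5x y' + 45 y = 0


All three coefficients share the factor 5; dividing through by 5 gives  (1 - x^2) y'' - x y' + 9 y = 0.
This matches the Chebyshev equation (1 - x^2) y'' - x y' + n^2 y = 0 (note the -x y' term, not -2x y') with n^2 = 9, so n = 3; the polynomial solution is T_3(x).
With y = sum_k a_k x^k, matching x^k gives (k+2)(k+1) a_{k+2} = (k^2 - n^2) a_k = (k - 3)(k + 3) a_k. The right side vanishes at k = 3, so the series with the parity of 3 terminates at degree 3.
Standard normalization: leading coefficient of T_n is 2^(n-1), so a_3 = 2^2 = 4. Work downward with a_k = (k+1)(k+2) a_{k+2} / ((k - 3)(k + 3)):
  a_1 = (2)(3)(4) / ((1 - 3)(1 + 3)) = 24/(-8) = -3
Hence T_3(x) = 4 x^3 - 3 x.

T_3(x); series = 4 x^3 - 3 x


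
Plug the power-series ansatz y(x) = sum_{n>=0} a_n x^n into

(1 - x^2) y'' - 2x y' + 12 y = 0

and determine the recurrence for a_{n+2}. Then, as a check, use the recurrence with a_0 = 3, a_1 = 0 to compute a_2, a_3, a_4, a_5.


Substitute y = sum_n a_n x^n.
(1 - 1 x^2) y'' contributes (n+2)(n+1) a_{n+2} - n(n-1) a_n at x^n.
-2 x y'(x) contributes -2 n a_n at x^n.
12 y(x) contributes 12 a_n at x^n.
Matching x^n: (n+2)(n+1) a_{n+2} + (-n(n-1) - 2 n + 12) a_n = 0.
Thus a_{n+2} = (n(n-1) + 2 n - 12) / ((n+1)(n+2)) * a_n.

Check with a_0 = 3, a_1 = 0 (apply the recurrence for n = 0, 1, 2, 3): a_0 = 3, a_1 = 0, a_2 = -18, a_3 = 0, a_4 = 9, a_5 = 0.

a_(n+2) = (n(n-1) + 2 n - 12) / ((n+1)(n+2)) * a_n; check: a_0 = 3, a_1 = 0, a_2 = -18, a_3 = 0, a_4 = 9, a_5 = 0


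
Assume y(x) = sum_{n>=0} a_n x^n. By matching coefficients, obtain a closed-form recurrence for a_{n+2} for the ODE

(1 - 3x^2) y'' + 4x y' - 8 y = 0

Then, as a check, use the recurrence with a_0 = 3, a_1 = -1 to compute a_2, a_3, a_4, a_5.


Substitute y = sum_n a_n x^n.
(1 - 3 x^2) y'' contributes (n+2)(n+1) a_{n+2} - 3 n(n-1) a_n at x^n.
4 x y'(x) contributes 4 n a_n at x^n.
-8 y(x) contributes -8 a_n at x^n.
Matching x^n: (n+2)(n+1) a_{n+2} + (-3 n(n-1) + 4 n - 8) a_n = 0.
Thus a_{n+2} = (3 n(n-1) - 4 n + 8) / ((n+1)(n+2)) * a_n.

Check with a_0 = 3, a_1 = -1 (apply the recurrence for n = 0, 1, 2, 3): a_0 = 3, a_1 = -1, a_2 = 12, a_3 = -2/3, a_4 = 6, a_5 = -7/15.

a_(n+2) = (3 n(n-1) - 4 n + 8) / ((n+1)(n+2)) * a_n; check: a_0 = 3, a_1 = -1, a_2 = 12, a_3 = -2/3, a_4 = 6, a_5 = -7/15


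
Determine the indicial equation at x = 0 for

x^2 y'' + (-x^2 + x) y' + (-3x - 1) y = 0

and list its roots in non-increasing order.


Divide by x^2 to reach normal form y'' + P_1(x) y' + P_2(x) y = 0 with P_1(x) = -1 + 1/x and P_2(x) = -3/x - 1/x^2.
x = 0 is a singular point because the y'-coefficient -1 + 1/x has a pole at x = 0 and the y-coefficient -3/x - 1/x^2 has a pole at x = 0.
It is a regular singular point because x P_1(x) = p(x) = 1 - x and x^2 P_2(x) = q(x) = -3x - 1 are polynomials, hence analytic at x = 0.
p(0) = 1,  q(0) = -1.
Indicial equation: r(r-1) + p(0) r + q(0) = 0, i.e. r^2 + (p(0) - 1) r + q(0) = 0, i.e. r^2 - 1 = 0.
Discriminant: (0)^2 - 4(-1) = 4, so r = (0 ± 2)/2.
Solving: r_1 = 1, r_2 = -1.

indicial: r^2 - 1 = 0; roots r_1 = 1, r_2 = -1


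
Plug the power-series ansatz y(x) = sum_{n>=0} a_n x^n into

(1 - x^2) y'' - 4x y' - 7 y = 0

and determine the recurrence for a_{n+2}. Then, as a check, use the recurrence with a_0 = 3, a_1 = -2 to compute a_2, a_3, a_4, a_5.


Substitute y = sum_n a_n x^n.
(1 - 1 x^2) y'' contributes (n+2)(n+1) a_{n+2} - n(n-1) a_n at x^n.
-4 x y'(x) contributes -4 n a_n at x^n.
-7 y(x) contributes -7 a_n at x^n.
Matching x^n: (n+2)(n+1) a_{n+2} + (-n(n-1) - 4 n - 7) a_n = 0.
Thus a_{n+2} = (n(n-1) + 4 n + 7) / ((n+1)(n+2)) * a_n.

Check with a_0 = 3, a_1 = -2 (apply the recurrence for n = 0, 1, 2, 3): a_0 = 3, a_1 = -2, a_2 = 21/2, a_3 = -11/3, a_4 = 119/8, a_5 = -55/12.

a_(n+2) = (n(n-1) + 4 n + 7) / ((n+1)(n+2)) * a_n; check: a_0 = 3, a_1 = -2, a_2 = 21/2, a_3 = -11/3, a_4 = 119/8, a_5 = -55/12


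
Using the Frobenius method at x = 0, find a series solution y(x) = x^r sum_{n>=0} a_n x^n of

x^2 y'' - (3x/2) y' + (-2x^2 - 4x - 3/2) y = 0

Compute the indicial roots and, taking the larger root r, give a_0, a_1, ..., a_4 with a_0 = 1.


Write in Frobenius form y'' + (p(x)/x) y' + (q(x)/x^2) y = 0:
  p(x) = -3/2,  q(x) = -2x^2 - 4x - 3/2.
Indicial equation: r(r-1) + (-3/2) r + (-3/2) = 0 -> roots r_1 = 3, r_2 = -1/2.
Take r = r_1 = 3. Let y(x) = x^r sum_{n>=0} a_n x^n with a_0 = 1.
Substitute y = x^r sum a_n x^n and match x^{r+n}. The recurrence is
  D(n) a_n - 4 a_{n-1} - 2 a_{n-2} = 0,  where D(n) = (r+n)(r+n-1) + (-3/2)(r+n) + (-3/2).
  a_n = [4 a_{n-1} + 2 a_{n-2}] / D(n).
Since the indicial polynomial factors as (r - r_1)(r - r_2), D(n) = (r_1 + n - r_1)(r_1 + n - r_2) = n(n + 7/2).
Evaluating step by step (a_0 = 1):
  n = 1: D(1) = 1(1 + 7/2) = 9/2; numerator = 4(1) = 4; a_1 = (4)/(9/2) = 8/9
  n = 2: D(2) = 2(2 + 7/2) = 11; numerator = 4(8/9) + 2(1) = 50/9; a_2 = (50/9)/(11) = 50/99
  n = 3: D(3) = 3(3 + 7/2) = 39/2; numerator = 4(50/99) + 2(8/9) = 376/99; a_3 = (376/99)/(39/2) = 752/3861
  n = 4: D(4) = 4(4 + 7/2) = 30; numerator = 4(752/3861) + 2(50/99) = 628/351; a_4 = (628/351)/(30) = 314/5265

r = 3; a_0 = 1; a_1 = 8/9; a_2 = 50/99; a_3 = 752/3861; a_4 = 314/5265


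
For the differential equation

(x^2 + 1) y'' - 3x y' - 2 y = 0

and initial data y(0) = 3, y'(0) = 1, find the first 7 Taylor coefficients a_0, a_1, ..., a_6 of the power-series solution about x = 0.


Ansatz: y(x) = sum_{n>=0} a_n x^n, so y'(x) = sum_{n>=1} n a_n x^(n-1) and y''(x) = sum_{n>=2} n(n-1) a_n x^(n-2).
Substitute into P(x) y'' + Q(x) y' + R(x) y = 0 with P(x) = x^2 + 1, Q(x) = -3x, R(x) = -2, and match powers of x.
Initial conditions: a_0 = 3, a_1 = 1.
Setting the coefficient of each power of x to zero and solving order by order (substituting the coefficients already found):
  x^0: 2 a_2 - 2 a_0 = 0  ->  2 a_2 = 2 a_0 = 6  ->  a_2 = 3
  x^1: 6 a_3 - 5 a_1 = 0  ->  6 a_3 = 5 a_1 = 5  ->  a_3 = 5/6
  x^2: 12 a_4 - 6 a_2 = 0  ->  12 a_4 = 6 a_2 = 18  ->  a_4 = 3/2
  x^3: 20 a_5 - 5 a_3 = 0  ->  20 a_5 = 5 a_3 = 25/6  ->  a_5 = 5/24
  x^4: 30 a_6 - 2 a_4 = 0  ->  30 a_6 = 2 a_4 = 3  ->  a_6 = 1/10
Truncated series: y(x) = 3 + x + 3 x^2 + (5/6) x^3 + (3/2) x^4 + (5/24) x^5 + (1/10) x^6 + O(x^7).

a_0 = 3; a_1 = 1; a_2 = 3; a_3 = 5/6; a_4 = 3/2; a_5 = 5/24; a_6 = 1/10


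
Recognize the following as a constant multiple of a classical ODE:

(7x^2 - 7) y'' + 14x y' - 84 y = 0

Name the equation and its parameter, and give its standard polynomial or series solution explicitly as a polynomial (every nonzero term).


All three coefficients share the factor -7; dividing through by -7 gives  (1 - x^2) y'' - 2x y' + 12 y = 0.
This matches the Legendre equation (1 - x^2) y'' - 2x y' + n(n+1) y = 0 (note the -2x y' term) with n(n+1) = 12, so n = 3; the polynomial solution is P_3(x).
With y = sum_k a_k x^k, matching x^k gives (k+2)(k+1) a_{k+2} = [k(k+1) - n(n+1)] a_k = (k - 3)(k + 4) a_k. The right side vanishes at k = 3, so the series with the parity of 3 terminates at degree 3.
Standard normalization (P_n(1) = 1): leading coefficient (2n)!/(2^n (n!)^2) = 720/(8*36) = 5/2, so a_3 = 5/2. Work downward with a_k = (k+1)(k+2) a_{k+2} / ((k - 3)(k + 4)):
  a_1 = (2)(3)(5/2) / ((1 - 3)(1 + 4)) = 15/(-10) = -3/2
Hence P_3(x) = 5 x^3/2 - 3 x/2.

P_3(x); series = 5 x^3/2 - 3 x/2


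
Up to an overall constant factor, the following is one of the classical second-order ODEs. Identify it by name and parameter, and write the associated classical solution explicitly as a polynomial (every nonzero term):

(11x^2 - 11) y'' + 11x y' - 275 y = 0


All three coefficients share the factor -11; dividing through by -11 gives  (1 - x^2) y'' - x y' + 25 y = 0.
This matches the Chebyshev equation (1 - x^2) y'' - x y' + n^2 y = 0 (note the -x y' term, not -2x y') with n^2 = 25, so n = 5; the polynomial solution is T_5(x).
With y = sum_k a_k x^k, matching x^k gives (k+2)(k+1) a_{k+2} = (k^2 - n^2) a_k = (k - 5)(k + 5) a_k. The right side vanishes at k = 5, so the series with the parity of 5 terminates at degree 5.
Standard normalization: leading coefficient of T_n is 2^(n-1), so a_5 = 2^4 = 16. Work downward with a_k = (k+1)(k+2) a_{k+2} / ((k - 5)(k + 5)):
  a_3 = (4)(5)(16) / ((3 - 5)(3 + 5)) = 320/(-16) = -20
  a_1 = (2)(3)(-20) / ((1 - 5)(1 + 5)) = -120/(-24) = 5
Hence T_5(x) = 16 x^5 - 20 x^3 + 5 x.

T_5(x); series = 16 x^5 - 20 x^3 + 5 x


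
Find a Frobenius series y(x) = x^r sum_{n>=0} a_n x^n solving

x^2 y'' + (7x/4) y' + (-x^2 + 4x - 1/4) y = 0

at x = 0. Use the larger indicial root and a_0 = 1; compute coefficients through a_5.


Write in Frobenius form y'' + (p(x)/x) y' + (q(x)/x^2) y = 0:
  p(x) = 7/4,  q(x) = -x^2 + 4x - 1/4.
Indicial equation: r(r-1) + (7/4) r + (-1/4) = 0 -> roots r_1 = 1/4, r_2 = -1.
Take r = r_1 = 1/4. Let y(x) = x^r sum_{n>=0} a_n x^n with a_0 = 1.
Substitute y = x^r sum a_n x^n and match x^{r+n}. The recurrence is
  D(n) a_n + 4 a_{n-1} - 1 a_{n-2} = 0,  where D(n) = (r+n)(r+n-1) + (7/4)(r+n) + (-1/4).
  a_n = [-4 a_{n-1} + 1 a_{n-2}] / D(n).
Since the indicial polynomial factors as (r - r_1)(r - r_2), D(n) = (r_1 + n - r_1)(r_1 + n - r_2) = n(n + 5/4).
Evaluating step by step (a_0 = 1):
  n = 1: D(1) = 1(1 + 5/4) = 9/4; numerator = -4(1) = -4; a_1 = (-4)/(9/4) = -16/9
  n = 2: D(2) = 2(2 + 5/4) = 13/2; numerator = -4(-16/9) + 1(1) = 73/9; a_2 = (73/9)/(13/2) = 146/117
  n = 3: D(3) = 3(3 + 5/4) = 51/4; numerator = -4(146/117) + 1(-16/9) = -88/13; a_3 = (-88/13)/(51/4) = -352/663
  n = 4: D(4) = 4(4 + 5/4) = 21; numerator = -4(-352/663) + 1(146/117) = 6706/1989; a_4 = (6706/1989)/(21) = 958/5967
  n = 5: D(5) = 5(5 + 5/4) = 125/4; numerator = -4(958/5967) + 1(-352/663) = -7000/5967; a_5 = (-7000/5967)/(125/4) = -224/5967

r = 1/4; a_0 = 1; a_1 = -16/9; a_2 = 146/117; a_3 = -352/663; a_4 = 958/5967; a_5 = -224/5967


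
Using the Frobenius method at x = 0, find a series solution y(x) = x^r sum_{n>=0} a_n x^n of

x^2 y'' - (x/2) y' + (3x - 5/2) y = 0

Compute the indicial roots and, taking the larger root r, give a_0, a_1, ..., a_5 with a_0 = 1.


Write in Frobenius form y'' + (p(x)/x) y' + (q(x)/x^2) y = 0:
  p(x) = -1/2,  q(x) = 3x - 5/2.
Indicial equation: r(r-1) + (-1/2) r + (-5/2) = 0 -> roots r_1 = 5/2, r_2 = -1.
Take r = r_1 = 5/2. Let y(x) = x^r sum_{n>=0} a_n x^n with a_0 = 1.
Substitute y = x^r sum a_n x^n and match x^{r+n}. The recurrence is
  D(n) a_n + 3 a_{n-1} = 0,  where D(n) = (r+n)(r+n-1) + (-1/2)(r+n) + (-5/2).
  a_n = -3 / D(n) * a_{n-1}.
Since the indicial polynomial factors as (r - r_1)(r - r_2), D(n) = (r_1 + n - r_1)(r_1 + n - r_2) = n(n + 7/2).
Evaluating step by step (a_0 = 1):
  n = 1: D(1) = 1(1 + 7/2) = 9/2; numerator = -3(1) = -3; a_1 = (-3)/(9/2) = -2/3
  n = 2: D(2) = 2(2 + 7/2) = 11; numerator = -3(-2/3) = 2; a_2 = (2)/(11) = 2/11
  n = 3: D(3) = 3(3 + 7/2) = 39/2; numerator = -3(2/11) = -6/11; a_3 = (-6/11)/(39/2) = -4/143
  n = 4: D(4) = 4(4 + 7/2) = 30; numerator = -3(-4/143) = 12/143; a_4 = (12/143)/(30) = 2/715
  n = 5: D(5) = 5(5 + 7/2) = 85/2; numerator = -3(2/715) = -6/715; a_5 = (-6/715)/(85/2) = -12/60775

r = 5/2; a_0 = 1; a_1 = -2/3; a_2 = 2/11; a_3 = -4/143; a_4 = 2/715; a_5 = -12/60775


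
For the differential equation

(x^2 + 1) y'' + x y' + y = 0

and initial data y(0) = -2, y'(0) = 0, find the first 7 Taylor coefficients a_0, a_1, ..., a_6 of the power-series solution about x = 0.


Ansatz: y(x) = sum_{n>=0} a_n x^n, so y'(x) = sum_{n>=1} n a_n x^(n-1) and y''(x) = sum_{n>=2} n(n-1) a_n x^(n-2).
Substitute into P(x) y'' + Q(x) y' + R(x) y = 0 with P(x) = x^2 + 1, Q(x) = x, R(x) = 1, and match powers of x.
Initial conditions: a_0 = -2, a_1 = 0.
Setting the coefficient of each power of x to zero and solving order by order (substituting the coefficients already found):
  x^0: 2 a_2 + a_0 = 0  ->  2 a_2 = -a_0 = 2  ->  a_2 = 1
  x^1: 6 a_3 + 2 a_1 = 0  ->  6 a_3 = -2 a_1 = 0  ->  a_3 = 0
  x^2: 12 a_4 + 5 a_2 = 0  ->  12 a_4 = -5 a_2 = -5  ->  a_4 = -5/12
  x^3: 20 a_5 + 10 a_3 = 0  ->  20 a_5 = -10 a_3 = 0  ->  a_5 = 0
  x^4: 30 a_6 + 17 a_4 = 0  ->  30 a_6 = -17 a_4 = 85/12  ->  a_6 = 17/72
Truncated series: y(x) = -2 + x^2 - (5/12) x^4 + (17/72) x^6 + O(x^7).

a_0 = -2; a_1 = 0; a_2 = 1; a_3 = 0; a_4 = -5/12; a_5 = 0; a_6 = 17/72


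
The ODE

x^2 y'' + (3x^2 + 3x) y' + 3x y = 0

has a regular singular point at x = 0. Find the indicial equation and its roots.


Divide by x^2 to reach normal form y'' + P_1(x) y' + P_2(x) y = 0 with P_1(x) = 3 + 3/x and P_2(x) = 3/x.
x = 0 is a singular point because the y'-coefficient 3 + 3/x has a pole at x = 0 and the y-coefficient 3/x has a pole at x = 0.
It is a regular singular point because x P_1(x) = p(x) = 3x + 3 and x^2 P_2(x) = q(x) = 3x are polynomials, hence analytic at x = 0.
p(0) = 3,  q(0) = 0.
Indicial equation: r(r-1) + p(0) r + q(0) = 0, i.e. r^2 + (p(0) - 1) r + q(0) = 0, i.e. r^2 + 2 r = 0.
Discriminant: (2)^2 - 4(0) = 4, so r = (-2 ± 2)/2.
Solving: r_1 = 0, r_2 = -2.

indicial: r^2 + 2 r = 0; roots r_1 = 0, r_2 = -2


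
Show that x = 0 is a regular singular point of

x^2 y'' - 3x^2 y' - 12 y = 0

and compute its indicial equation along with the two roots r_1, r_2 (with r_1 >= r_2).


Divide by x^2 to reach normal form y'' + P_1(x) y' + P_2(x) y = 0 with P_1(x) = -3 and P_2(x) = -12/x^2.
x = 0 is a singular point because the y-coefficient -12/x^2 has a pole at x = 0.
It is a regular singular point because x P_1(x) = p(x) = -3x and x^2 P_2(x) = q(x) = -12 are polynomials, hence analytic at x = 0.
p(0) = 0,  q(0) = -12.
Indicial equation: r(r-1) + p(0) r + q(0) = 0, i.e. r^2 + (p(0) - 1) r + q(0) = 0, i.e. r^2 - 1 r - 12 = 0.
Discriminant: (-1)^2 - 4(-12) = 49, so r = (1 ± 7)/2.
Solving: r_1 = 4, r_2 = -3.

indicial: r^2 - 1 r - 12 = 0; roots r_1 = 4, r_2 = -3


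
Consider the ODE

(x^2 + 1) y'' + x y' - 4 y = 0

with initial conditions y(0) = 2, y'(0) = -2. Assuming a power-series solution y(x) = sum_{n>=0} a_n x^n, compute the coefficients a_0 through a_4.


Ansatz: y(x) = sum_{n>=0} a_n x^n, so y'(x) = sum_{n>=1} n a_n x^(n-1) and y''(x) = sum_{n>=2} n(n-1) a_n x^(n-2).
Substitute into P(x) y'' + Q(x) y' + R(x) y = 0 with P(x) = x^2 + 1, Q(x) = x, R(x) = -4, and match powers of x.
Initial conditions: a_0 = 2, a_1 = -2.
Setting the coefficient of each power of x to zero and solving order by order (substituting the coefficients already found):
  x^0: 2 a_2 - 4 a_0 = 0  ->  2 a_2 = 4 a_0 = 8  ->  a_2 = 4
  x^1: 6 a_3 - 3 a_1 = 0  ->  6 a_3 = 3 a_1 = -6  ->  a_3 = -1
  x^2: 12 a_4 = 0  ->  a_4 = 0
Truncated series: y(x) = 2 - 2 x + 4 x^2 - x^3 + O(x^5).

a_0 = 2; a_1 = -2; a_2 = 4; a_3 = -1; a_4 = 0


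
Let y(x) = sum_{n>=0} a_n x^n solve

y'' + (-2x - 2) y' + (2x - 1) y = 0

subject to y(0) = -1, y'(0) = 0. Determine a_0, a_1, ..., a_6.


Ansatz: y(x) = sum_{n>=0} a_n x^n, so y'(x) = sum_{n>=1} n a_n x^(n-1) and y''(x) = sum_{n>=2} n(n-1) a_n x^(n-2).
Substitute into P(x) y'' + Q(x) y' + R(x) y = 0 with P(x) = 1, Q(x) = -2x - 2, R(x) = 2x - 1, and match powers of x.
Initial conditions: a_0 = -1, a_1 = 0.
Setting the coefficient of each power of x to zero and solving order by order (substituting the coefficients already found):
  x^0: 2 a_2 - 2 a_1 - a_0 = 0  ->  2 a_2 = 2 a_1 + a_0 = -1  ->  a_2 = -1/2
  x^1: 6 a_3 - 4 a_2 - 3 a_1 + 2 a_0 = 0  ->  6 a_3 = 4 a_2 + 3 a_1 - 2 a_0 = 0  ->  a_3 = 0
  x^2: 12 a_4 - 6 a_3 - 5 a_2 + 2 a_1 = 0  ->  12 a_4 = 6 a_3 + 5 a_2 - 2 a_1 = -5/2  ->  a_4 = -5/24
  x^3: 20 a_5 - 8 a_4 - 7 a_3 + 2 a_2 = 0  ->  20 a_5 = 8 a_4 + 7 a_3 - 2 a_2 = -2/3  ->  a_5 = -1/30
  x^4: 30 a_6 - 10 a_5 - 9 a_4 + 2 a_3 = 0  ->  30 a_6 = 10 a_5 + 9 a_4 - 2 a_3 = -53/24  ->  a_6 = -53/720
Truncated series: y(x) = -1 - (1/2) x^2 - (5/24) x^4 - (1/30) x^5 - (53/720) x^6 + O(x^7).

a_0 = -1; a_1 = 0; a_2 = -1/2; a_3 = 0; a_4 = -5/24; a_5 = -1/30; a_6 = -53/720


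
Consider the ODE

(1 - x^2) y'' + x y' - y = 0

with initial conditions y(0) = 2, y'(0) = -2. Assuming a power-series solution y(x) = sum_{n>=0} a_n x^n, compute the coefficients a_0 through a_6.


Ansatz: y(x) = sum_{n>=0} a_n x^n, so y'(x) = sum_{n>=1} n a_n x^(n-1) and y''(x) = sum_{n>=2} n(n-1) a_n x^(n-2).
Substitute into P(x) y'' + Q(x) y' + R(x) y = 0 with P(x) = 1 - x^2, Q(x) = x, R(x) = -1, and match powers of x.
Initial conditions: a_0 = 2, a_1 = -2.
Setting the coefficient of each power of x to zero and solving order by order (substituting the coefficients already found):
  x^0: 2 a_2 - a_0 = 0  ->  2 a_2 = a_0 = 2  ->  a_2 = 1
  x^1: 6 a_3 = 0  ->  a_3 = 0
  x^2: 12 a_4 - a_2 = 0  ->  12 a_4 = a_2 = 1  ->  a_4 = 1/12
  x^3: 20 a_5 - 4 a_3 = 0  ->  20 a_5 = 4 a_3 = 0  ->  a_5 = 0
  x^4: 30 a_6 - 9 a_4 = 0  ->  30 a_6 = 9 a_4 = 3/4  ->  a_6 = 1/40
Truncated series: y(x) = 2 - 2 x + x^2 + (1/12) x^4 + (1/40) x^6 + O(x^7).

a_0 = 2; a_1 = -2; a_2 = 1; a_3 = 0; a_4 = 1/12; a_5 = 0; a_6 = 1/40


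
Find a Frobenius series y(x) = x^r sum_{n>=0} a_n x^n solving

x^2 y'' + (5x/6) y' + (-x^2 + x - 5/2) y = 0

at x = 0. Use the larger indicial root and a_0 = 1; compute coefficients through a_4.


Write in Frobenius form y'' + (p(x)/x) y' + (q(x)/x^2) y = 0:
  p(x) = 5/6,  q(x) = -x^2 + x - 5/2.
Indicial equation: r(r-1) + (5/6) r + (-5/2) = 0 -> roots r_1 = 5/3, r_2 = -3/2.
Take r = r_1 = 5/3. Let y(x) = x^r sum_{n>=0} a_n x^n with a_0 = 1.
Substitute y = x^r sum a_n x^n and match x^{r+n}. The recurrence is
  D(n) a_n + 1 a_{n-1} - 1 a_{n-2} = 0,  where D(n) = (r+n)(r+n-1) + (5/6)(r+n) + (-5/2).
  a_n = [-1 a_{n-1} + 1 a_{n-2}] / D(n).
Since the indicial polynomial factors as (r - r_1)(r - r_2), D(n) = (r_1 + n - r_1)(r_1 + n - r_2) = n(n + 19/6).
Evaluating step by step (a_0 = 1):
  n = 1: D(1) = 1(1 + 19/6) = 25/6; numerator = -1(1) = -1; a_1 = (-1)/(25/6) = -6/25
  n = 2: D(2) = 2(2 + 19/6) = 31/3; numerator = -1(-6/25) + 1(1) = 31/25; a_2 = (31/25)/(31/3) = 3/25
  n = 3: D(3) = 3(3 + 19/6) = 37/2; numerator = -1(3/25) + 1(-6/25) = -9/25; a_3 = (-9/25)/(37/2) = -18/925
  n = 4: D(4) = 4(4 + 19/6) = 86/3; numerator = -1(-18/925) + 1(3/25) = 129/925; a_4 = (129/925)/(86/3) = 9/1850

r = 5/3; a_0 = 1; a_1 = -6/25; a_2 = 3/25; a_3 = -18/925; a_4 = 9/1850


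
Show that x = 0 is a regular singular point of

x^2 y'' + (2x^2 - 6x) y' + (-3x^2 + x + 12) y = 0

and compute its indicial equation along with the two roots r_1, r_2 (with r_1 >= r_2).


Divide by x^2 to reach normal form y'' + P_1(x) y' + P_2(x) y = 0 with P_1(x) = 2 - 6/x and P_2(x) = -3 + 1/x + 12/x^2.
x = 0 is a singular point because the y'-coefficient 2 - 6/x has a pole at x = 0 and the y-coefficient -3 + 1/x + 12/x^2 has a pole at x = 0.
It is a regular singular point because x P_1(x) = p(x) = 2x - 6 and x^2 P_2(x) = q(x) = -3x^2 + x + 12 are polynomials, hence analytic at x = 0.
p(0) = -6,  q(0) = 12.
Indicial equation: r(r-1) + p(0) r + q(0) = 0, i.e. r^2 + (p(0) - 1) r + q(0) = 0, i.e. r^2 - 7 r + 12 = 0.
Discriminant: (-7)^2 - 4(12) = 1, so r = (7 ± 1)/2.
Solving: r_1 = 4, r_2 = 3.

indicial: r^2 - 7 r + 12 = 0; roots r_1 = 4, r_2 = 3


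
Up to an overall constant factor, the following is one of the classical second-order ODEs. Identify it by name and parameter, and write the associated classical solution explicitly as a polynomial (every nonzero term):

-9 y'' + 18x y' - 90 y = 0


All three coefficients share the factor -9; dividing through by -9 gives  y'' - 2x y' + 10 y = 0.
This matches the Hermite equation y'' - 2x y' + 2n y = 0 with 2n = 10, so n = 5; the polynomial solution is H_5(x).
With y = sum_k a_k x^k, matching x^k gives (k+2)(k+1) a_{k+2} = 2(k - n) a_k = 2(k - 5) a_k. The right side vanishes at k = 5, so the series with the parity of 5 terminates at degree 5.
Standard normalization: leading coefficient of H_n is 2^n, so a_5 = 2^5 = 32. Work downward with a_k = (k+1)(k+2) a_{k+2} / (2(k - n)):
  a_3 = (4)(5)(32) / (2(3 - 5)) = 640/(-4) = -160
  a_1 = (2)(3)(-160) / (2(1 - 5)) = -960/(-8) = 120
Hence H_5(x) = 32 x^5 - 160 x^3 + 120 x.

H_5(x); series = 32 x^5 - 160 x^3 + 120 x


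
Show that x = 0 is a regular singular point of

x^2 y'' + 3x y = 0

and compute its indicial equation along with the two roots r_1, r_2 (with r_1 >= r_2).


Divide by x^2 to reach normal form y'' + P_1(x) y' + P_2(x) y = 0 with P_1(x) = 0 and P_2(x) = 3/x.
x = 0 is a singular point because the y-coefficient 3/x has a pole at x = 0.
It is a regular singular point because x P_1(x) = p(x) = 0 and x^2 P_2(x) = q(x) = 3x are polynomials, hence analytic at x = 0.
p(0) = 0,  q(0) = 0.
Indicial equation: r(r-1) + p(0) r + q(0) = 0, i.e. r^2 + (p(0) - 1) r + q(0) = 0, i.e. r^2 - 1 r = 0.
Discriminant: (-1)^2 - 4(0) = 1, so r = (1 ± 1)/2.
Solving: r_1 = 1, r_2 = 0.

indicial: r^2 - 1 r = 0; roots r_1 = 1, r_2 = 0


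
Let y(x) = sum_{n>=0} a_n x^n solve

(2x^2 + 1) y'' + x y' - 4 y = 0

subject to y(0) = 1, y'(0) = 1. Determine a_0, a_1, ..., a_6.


Ansatz: y(x) = sum_{n>=0} a_n x^n, so y'(x) = sum_{n>=1} n a_n x^(n-1) and y''(x) = sum_{n>=2} n(n-1) a_n x^(n-2).
Substitute into P(x) y'' + Q(x) y' + R(x) y = 0 with P(x) = 2x^2 + 1, Q(x) = x, R(x) = -4, and match powers of x.
Initial conditions: a_0 = 1, a_1 = 1.
Setting the coefficient of each power of x to zero and solving order by order (substituting the coefficients already found):
  x^0: 2 a_2 - 4 a_0 = 0  ->  2 a_2 = 4 a_0 = 4  ->  a_2 = 2
  x^1: 6 a_3 - 3 a_1 = 0  ->  6 a_3 = 3 a_1 = 3  ->  a_3 = 1/2
  x^2: 12 a_4 + 2 a_2 = 0  ->  12 a_4 = -2 a_2 = -4  ->  a_4 = -1/3
  x^3: 20 a_5 + 11 a_3 = 0  ->  20 a_5 = -11 a_3 = -11/2  ->  a_5 = -11/40
  x^4: 30 a_6 + 24 a_4 = 0  ->  30 a_6 = -24 a_4 = 8  ->  a_6 = 4/15
Truncated series: y(x) = 1 + x + 2 x^2 + (1/2) x^3 - (1/3) x^4 - (11/40) x^5 + (4/15) x^6 + O(x^7).

a_0 = 1; a_1 = 1; a_2 = 2; a_3 = 1/2; a_4 = -1/3; a_5 = -11/40; a_6 = 4/15


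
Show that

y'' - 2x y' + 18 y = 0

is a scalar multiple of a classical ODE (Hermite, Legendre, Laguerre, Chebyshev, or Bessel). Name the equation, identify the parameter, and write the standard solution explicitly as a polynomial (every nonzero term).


The equation is already in a standard form:  y'' - 2x y' + 18 y = 0.
This matches the Hermite equation y'' - 2x y' + 2n y = 0 with 2n = 18, so n = 9; the polynomial solution is H_9(x).
With y = sum_k a_k x^k, matching x^k gives (k+2)(k+1) a_{k+2} = 2(k - n) a_k = 2(k - 9) a_k. The right side vanishes at k = 9, so the series with the parity of 9 terminates at degree 9.
Standard normalization: leading coefficient of H_n is 2^n, so a_9 = 2^9 = 512. Work downward with a_k = (k+1)(k+2) a_{k+2} / (2(k - n)):
  a_7 = (8)(9)(512) / (2(7 - 9)) = 36864/(-4) = -9216
  a_5 = (6)(7)(-9216) / (2(5 - 9)) = -387072/(-8) = 48384
  a_3 = (4)(5)(48384) / (2(3 - 9)) = 967680/(-12) = -80640
  a_1 = (2)(3)(-80640) / (2(1 - 9)) = -483840/(-16) = 30240
Hence H_9(x) = 512 x^9 - 9216 x^7 + 48384 x^5 - 80640 x^3 + 30240 x.

H_9(x); series = 512 x^9 - 9216 x^7 + 48384 x^5 - 80640 x^3 + 30240 x


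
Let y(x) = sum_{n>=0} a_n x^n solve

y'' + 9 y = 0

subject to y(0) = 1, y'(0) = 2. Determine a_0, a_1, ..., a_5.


Ansatz: y(x) = sum_{n>=0} a_n x^n, so y'(x) = sum_{n>=1} n a_n x^(n-1) and y''(x) = sum_{n>=2} n(n-1) a_n x^(n-2).
Substitute into P(x) y'' + Q(x) y' + R(x) y = 0 with P(x) = 1, Q(x) = 0, R(x) = 9, and match powers of x.
Initial conditions: a_0 = 1, a_1 = 2.
Setting the coefficient of each power of x to zero and solving order by order (substituting the coefficients already found):
  x^0: 2 a_2 + 9 a_0 = 0  ->  2 a_2 = -9 a_0 = -9  ->  a_2 = -9/2
  x^1: 6 a_3 + 9 a_1 = 0  ->  6 a_3 = -9 a_1 = -18  ->  a_3 = -3
  x^2: 12 a_4 + 9 a_2 = 0  ->  12 a_4 = -9 a_2 = 81/2  ->  a_4 = 27/8
  x^3: 20 a_5 + 9 a_3 = 0  ->  20 a_5 = -9 a_3 = 27  ->  a_5 = 27/20
Truncated series: y(x) = 1 + 2 x - (9/2) x^2 - 3 x^3 + (27/8) x^4 + (27/20) x^5 + O(x^6).

a_0 = 1; a_1 = 2; a_2 = -9/2; a_3 = -3; a_4 = 27/8; a_5 = 27/20


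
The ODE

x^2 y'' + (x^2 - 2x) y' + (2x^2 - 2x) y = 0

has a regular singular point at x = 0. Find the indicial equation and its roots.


Divide by x^2 to reach normal form y'' + P_1(x) y' + P_2(x) y = 0 with P_1(x) = 1 - 2/x and P_2(x) = 2 - 2/x.
x = 0 is a singular point because the y'-coefficient 1 - 2/x has a pole at x = 0 and the y-coefficient 2 - 2/x has a pole at x = 0.
It is a regular singular point because x P_1(x) = p(x) = x - 2 and x^2 P_2(x) = q(x) = 2x^2 - 2x are polynomials, hence analytic at x = 0.
p(0) = -2,  q(0) = 0.
Indicial equation: r(r-1) + p(0) r + q(0) = 0, i.e. r^2 + (p(0) - 1) r + q(0) = 0, i.e. r^2 - 3 r = 0.
Discriminant: (-3)^2 - 4(0) = 9, so r = (3 ± 3)/2.
Solving: r_1 = 3, r_2 = 0.

indicial: r^2 - 3 r = 0; roots r_1 = 3, r_2 = 0


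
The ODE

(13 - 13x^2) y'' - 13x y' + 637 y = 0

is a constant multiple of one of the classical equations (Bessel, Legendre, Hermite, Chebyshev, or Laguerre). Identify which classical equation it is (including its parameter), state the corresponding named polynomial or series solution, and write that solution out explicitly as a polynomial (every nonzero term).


All three coefficients share the factor 13; dividing through by 13 gives  (1 - x^2) y'' - x y' + 49 y = 0.
This matches the Chebyshev equation (1 - x^2) y'' - x y' + n^2 y = 0 (note the -x y' term, not -2x y') with n^2 = 49, so n = 7; the polynomial solution is T_7(x).
With y = sum_k a_k x^k, matching x^k gives (k+2)(k+1) a_{k+2} = (k^2 - n^2) a_k = (k - 7)(k + 7) a_k. The right side vanishes at k = 7, so the series with the parity of 7 terminates at degree 7.
Standard normalization: leading coefficient of T_n is 2^(n-1), so a_7 = 2^6 = 64. Work downward with a_k = (k+1)(k+2) a_{k+2} / ((k - 7)(k + 7)):
  a_5 = (6)(7)(64) / ((5 - 7)(5 + 7)) = 2688/(-24) = -112
  a_3 = (4)(5)(-112) / ((3 - 7)(3 + 7)) = -2240/(-40) = 56
  a_1 = (2)(3)(56) / ((1 - 7)(1 + 7)) = 336/(-48) = -7
Hence T_7(x) = 64 x^7 - 112 x^5 + 56 x^3 - 7 x.

T_7(x); series = 64 x^7 - 112 x^5 + 56 x^3 - 7 x


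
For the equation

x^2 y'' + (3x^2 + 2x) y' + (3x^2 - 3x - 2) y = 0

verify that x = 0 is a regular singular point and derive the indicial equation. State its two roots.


Divide by x^2 to reach normal form y'' + P_1(x) y' + P_2(x) y = 0 with P_1(x) = 3 + 2/x and P_2(x) = 3 - 3/x - 2/x^2.
x = 0 is a singular point because the y'-coefficient 3 + 2/x has a pole at x = 0 and the y-coefficient 3 - 3/x - 2/x^2 has a pole at x = 0.
It is a regular singular point because x P_1(x) = p(x) = 3x + 2 and x^2 P_2(x) = q(x) = 3x^2 - 3x - 2 are polynomials, hence analytic at x = 0.
p(0) = 2,  q(0) = -2.
Indicial equation: r(r-1) + p(0) r + q(0) = 0, i.e. r^2 + (p(0) - 1) r + q(0) = 0, i.e. r^2 + 1 r - 2 = 0.
Discriminant: (1)^2 - 4(-2) = 9, so r = (-1 ± 3)/2.
Solving: r_1 = 1, r_2 = -2.

indicial: r^2 + 1 r - 2 = 0; roots r_1 = 1, r_2 = -2


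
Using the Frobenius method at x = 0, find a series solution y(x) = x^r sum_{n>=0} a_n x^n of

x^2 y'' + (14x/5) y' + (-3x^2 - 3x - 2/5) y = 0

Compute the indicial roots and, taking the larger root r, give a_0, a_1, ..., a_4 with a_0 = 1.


Write in Frobenius form y'' + (p(x)/x) y' + (q(x)/x^2) y = 0:
  p(x) = 14/5,  q(x) = -3x^2 - 3x - 2/5.
Indicial equation: r(r-1) + (14/5) r + (-2/5) = 0 -> roots r_1 = 1/5, r_2 = -2.
Take r = r_1 = 1/5. Let y(x) = x^r sum_{n>=0} a_n x^n with a_0 = 1.
Substitute y = x^r sum a_n x^n and match x^{r+n}. The recurrence is
  D(n) a_n - 3 a_{n-1} - 3 a_{n-2} = 0,  where D(n) = (r+n)(r+n-1) + (14/5)(r+n) + (-2/5).
  a_n = [3 a_{n-1} + 3 a_{n-2}] / D(n).
Since the indicial polynomial factors as (r - r_1)(r - r_2), D(n) = (r_1 + n - r_1)(r_1 + n - r_2) = n(n + 11/5).
Evaluating step by step (a_0 = 1):
  n = 1: D(1) = 1(1 + 11/5) = 16/5; numerator = 3(1) = 3; a_1 = (3)/(16/5) = 15/16
  n = 2: D(2) = 2(2 + 11/5) = 42/5; numerator = 3(15/16) + 3(1) = 93/16; a_2 = (93/16)/(42/5) = 155/224
  n = 3: D(3) = 3(3 + 11/5) = 78/5; numerator = 3(155/224) + 3(15/16) = 1095/224; a_3 = (1095/224)/(78/5) = 1825/5824
  n = 4: D(4) = 4(4 + 11/5) = 124/5; numerator = 3(1825/5824) + 3(155/224) = 17565/5824; a_4 = (17565/5824)/(124/5) = 87825/722176

r = 1/5; a_0 = 1; a_1 = 15/16; a_2 = 155/224; a_3 = 1825/5824; a_4 = 87825/722176


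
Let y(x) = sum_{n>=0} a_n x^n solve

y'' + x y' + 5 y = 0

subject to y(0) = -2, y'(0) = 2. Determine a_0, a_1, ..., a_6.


Ansatz: y(x) = sum_{n>=0} a_n x^n, so y'(x) = sum_{n>=1} n a_n x^(n-1) and y''(x) = sum_{n>=2} n(n-1) a_n x^(n-2).
Substitute into P(x) y'' + Q(x) y' + R(x) y = 0 with P(x) = 1, Q(x) = x, R(x) = 5, and match powers of x.
Initial conditions: a_0 = -2, a_1 = 2.
Setting the coefficient of each power of x to zero and solving order by order (substituting the coefficients already found):
  x^0: 2 a_2 + 5 a_0 = 0  ->  2 a_2 = -5 a_0 = 10  ->  a_2 = 5
  x^1: 6 a_3 + 6 a_1 = 0  ->  6 a_3 = -6 a_1 = -12  ->  a_3 = -2
  x^2: 12 a_4 + 7 a_2 = 0  ->  12 a_4 = -7 a_2 = -35  ->  a_4 = -35/12
  x^3: 20 a_5 + 8 a_3 = 0  ->  20 a_5 = -8 a_3 = 16  ->  a_5 = 4/5
  x^4: 30 a_6 + 9 a_4 = 0  ->  30 a_6 = -9 a_4 = 105/4  ->  a_6 = 7/8
Truncated series: y(x) = -2 + 2 x + 5 x^2 - 2 x^3 - (35/12) x^4 + (4/5) x^5 + (7/8) x^6 + O(x^7).

a_0 = -2; a_1 = 2; a_2 = 5; a_3 = -2; a_4 = -35/12; a_5 = 4/5; a_6 = 7/8


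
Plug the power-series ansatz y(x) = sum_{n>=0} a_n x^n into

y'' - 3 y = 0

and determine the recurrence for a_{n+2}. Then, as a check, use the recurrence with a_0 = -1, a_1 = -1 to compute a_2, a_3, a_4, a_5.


Substitute y = sum_n a_n x^n into y'' + (const) y = 0.
y''(x) = sum_{n>=0} (n+2)(n+1) a_{n+2} x^n.
The ODE becomes sum_n [(n+2)(n+1) a_{n+2} - 3 a_n] x^n = 0.
Setting each coefficient to zero gives the recurrence:
  (n+2)(n+1) a_{n+2} - 3 a_n = 0,
  a_{n+2} = 3 / ((n+1)(n+2)) a_n.

Check with a_0 = -1, a_1 = -1 (apply the recurrence for n = 0, 1, 2, 3): a_0 = -1, a_1 = -1, a_2 = -3/2, a_3 = -1/2, a_4 = -3/8, a_5 = -3/40.

a_{n+2} = 3/((n+1)(n+2)) * a_n; check: a_0 = -1, a_1 = -1, a_2 = -3/2, a_3 = -1/2, a_4 = -3/8, a_5 = -3/40


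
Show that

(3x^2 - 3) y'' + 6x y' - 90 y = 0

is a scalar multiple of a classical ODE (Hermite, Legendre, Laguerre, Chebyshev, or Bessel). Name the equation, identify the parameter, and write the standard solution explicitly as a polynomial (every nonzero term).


All three coefficients share the factor -3; dividing through by -3 gives  (1 - x^2) y'' - 2x y' + 30 y = 0.
This matches the Legendre equation (1 - x^2) y'' - 2x y' + n(n+1) y = 0 (note the -2x y' term) with n(n+1) = 30, so n = 5; the polynomial solution is P_5(x).
With y = sum_k a_k x^k, matching x^k gives (k+2)(k+1) a_{k+2} = [k(k+1) - n(n+1)] a_k = (k - 5)(k + 6) a_k. The right side vanishes at k = 5, so the series with the parity of 5 terminates at degree 5.
Standard normalization (P_n(1) = 1): leading coefficient (2n)!/(2^n (n!)^2) = 3628800/(32*14400) = 63/8, so a_5 = 63/8. Work downward with a_k = (k+1)(k+2) a_{k+2} / ((k - 5)(k + 6)):
  a_3 = (4)(5)(63/8) / ((3 - 5)(3 + 6)) = (315/2)/(-18) = -35/4
  a_1 = (2)(3)(-35/4) / ((1 - 5)(1 + 6)) = (-105/2)/(-28) = 15/8
Hence P_5(x) = 63 x^5/8 - 35 x^3/4 + 15 x/8.

P_5(x); series = 63 x^5/8 - 35 x^3/4 + 15 x/8


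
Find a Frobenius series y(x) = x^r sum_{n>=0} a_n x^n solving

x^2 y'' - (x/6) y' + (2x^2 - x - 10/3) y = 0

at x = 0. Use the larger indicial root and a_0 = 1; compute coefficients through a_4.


Write in Frobenius form y'' + (p(x)/x) y' + (q(x)/x^2) y = 0:
  p(x) = -1/6,  q(x) = 2x^2 - x - 10/3.
Indicial equation: r(r-1) + (-1/6) r + (-10/3) = 0 -> roots r_1 = 5/2, r_2 = -4/3.
Take r = r_1 = 5/2. Let y(x) = x^r sum_{n>=0} a_n x^n with a_0 = 1.
Substitute y = x^r sum a_n x^n and match x^{r+n}. The recurrence is
  D(n) a_n - 1 a_{n-1} + 2 a_{n-2} = 0,  where D(n) = (r+n)(r+n-1) + (-1/6)(r+n) + (-10/3).
  a_n = [1 a_{n-1} - 2 a_{n-2}] / D(n).
Since the indicial polynomial factors as (r - r_1)(r - r_2), D(n) = (r_1 + n - r_1)(r_1 + n - r_2) = n(n + 23/6).
Evaluating step by step (a_0 = 1):
  n = 1: D(1) = 1(1 + 23/6) = 29/6; numerator = 1(1) = 1; a_1 = (1)/(29/6) = 6/29
  n = 2: D(2) = 2(2 + 23/6) = 35/3; numerator = 1(6/29) - 2(1) = -52/29; a_2 = (-52/29)/(35/3) = -156/1015
  n = 3: D(3) = 3(3 + 23/6) = 41/2; numerator = 1(-156/1015) - 2(6/29) = -576/1015; a_3 = (-576/1015)/(41/2) = -1152/41615
  n = 4: D(4) = 4(4 + 23/6) = 94/3; numerator = 1(-1152/41615) - 2(-156/1015) = 2328/8323; a_4 = (2328/8323)/(94/3) = 3492/391181

r = 5/2; a_0 = 1; a_1 = 6/29; a_2 = -156/1015; a_3 = -1152/41615; a_4 = 3492/391181


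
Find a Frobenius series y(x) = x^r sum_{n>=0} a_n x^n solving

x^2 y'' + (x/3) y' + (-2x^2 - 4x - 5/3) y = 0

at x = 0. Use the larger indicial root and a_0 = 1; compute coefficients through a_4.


Write in Frobenius form y'' + (p(x)/x) y' + (q(x)/x^2) y = 0:
  p(x) = 1/3,  q(x) = -2x^2 - 4x - 5/3.
Indicial equation: r(r-1) + (1/3) r + (-5/3) = 0 -> roots r_1 = 5/3, r_2 = -1.
Take r = r_1 = 5/3. Let y(x) = x^r sum_{n>=0} a_n x^n with a_0 = 1.
Substitute y = x^r sum a_n x^n and match x^{r+n}. The recurrence is
  D(n) a_n - 4 a_{n-1} - 2 a_{n-2} = 0,  where D(n) = (r+n)(r+n-1) + (1/3)(r+n) + (-5/3).
  a_n = [4 a_{n-1} + 2 a_{n-2}] / D(n).
Since the indicial polynomial factors as (r - r_1)(r - r_2), D(n) = (r_1 + n - r_1)(r_1 + n - r_2) = n(n + 8/3).
Evaluating step by step (a_0 = 1):
  n = 1: D(1) = 1(1 + 8/3) = 11/3; numerator = 4(1) = 4; a_1 = (4)/(11/3) = 12/11
  n = 2: D(2) = 2(2 + 8/3) = 28/3; numerator = 4(12/11) + 2(1) = 70/11; a_2 = (70/11)/(28/3) = 15/22
  n = 3: D(3) = 3(3 + 8/3) = 17; numerator = 4(15/22) + 2(12/11) = 54/11; a_3 = (54/11)/(17) = 54/187
  n = 4: D(4) = 4(4 + 8/3) = 80/3; numerator = 4(54/187) + 2(15/22) = 471/187; a_4 = (471/187)/(80/3) = 1413/14960

r = 5/3; a_0 = 1; a_1 = 12/11; a_2 = 15/22; a_3 = 54/187; a_4 = 1413/14960


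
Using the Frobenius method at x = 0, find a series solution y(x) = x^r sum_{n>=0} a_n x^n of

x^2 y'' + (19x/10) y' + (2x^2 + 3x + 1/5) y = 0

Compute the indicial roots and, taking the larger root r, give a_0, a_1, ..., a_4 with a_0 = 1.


Write in Frobenius form y'' + (p(x)/x) y' + (q(x)/x^2) y = 0:
  p(x) = 19/10,  q(x) = 2x^2 + 3x + 1/5.
Indicial equation: r(r-1) + (19/10) r + (1/5) = 0 -> roots r_1 = -2/5, r_2 = -1/2.
Take r = r_1 = -2/5. Let y(x) = x^r sum_{n>=0} a_n x^n with a_0 = 1.
Substitute y = x^r sum a_n x^n and match x^{r+n}. The recurrence is
  D(n) a_n + 3 a_{n-1} + 2 a_{n-2} = 0,  where D(n) = (r+n)(r+n-1) + (19/10)(r+n) + (1/5).
  a_n = [-3 a_{n-1} - 2 a_{n-2}] / D(n).
Since the indicial polynomial factors as (r - r_1)(r - r_2), D(n) = (r_1 + n - r_1)(r_1 + n - r_2) = n(n + 1/10).
Evaluating step by step (a_0 = 1):
  n = 1: D(1) = 1(1 + 1/10) = 11/10; numerator = -3(1) = -3; a_1 = (-3)/(11/10) = -30/11
  n = 2: D(2) = 2(2 + 1/10) = 21/5; numerator = -3(-30/11) - 2(1) = 68/11; a_2 = (68/11)/(21/5) = 340/231
  n = 3: D(3) = 3(3 + 1/10) = 93/10; numerator = -3(340/231) - 2(-30/11) = 80/77; a_3 = (80/77)/(93/10) = 800/7161
  n = 4: D(4) = 4(4 + 1/10) = 82/5; numerator = -3(800/7161) - 2(340/231) = -23480/7161; a_4 = (-23480/7161)/(82/5) = -58700/293601

r = -2/5; a_0 = 1; a_1 = -30/11; a_2 = 340/231; a_3 = 800/7161; a_4 = -58700/293601
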